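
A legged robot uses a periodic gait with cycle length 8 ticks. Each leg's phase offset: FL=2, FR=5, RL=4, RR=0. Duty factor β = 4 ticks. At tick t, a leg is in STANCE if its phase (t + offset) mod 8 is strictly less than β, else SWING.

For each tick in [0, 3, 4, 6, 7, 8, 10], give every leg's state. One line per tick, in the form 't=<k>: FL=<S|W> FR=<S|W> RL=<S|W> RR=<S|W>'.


t=0: phase=(2,5,4,0) vs β=4 → FL=S FR=W RL=W RR=S
t=3: phase=(5,0,7,3) vs β=4 → FL=W FR=S RL=W RR=S
t=4: phase=(6,1,0,4) vs β=4 → FL=W FR=S RL=S RR=W
t=6: phase=(0,3,2,6) vs β=4 → FL=S FR=S RL=S RR=W
t=7: phase=(1,4,3,7) vs β=4 → FL=S FR=W RL=S RR=W
t=8: phase=(2,5,4,0) vs β=4 → FL=S FR=W RL=W RR=S
t=10: phase=(4,7,6,2) vs β=4 → FL=W FR=W RL=W RR=S

t=0: FL=S FR=W RL=W RR=S
t=3: FL=W FR=S RL=W RR=S
t=4: FL=W FR=S RL=S RR=W
t=6: FL=S FR=S RL=S RR=W
t=7: FL=S FR=W RL=S RR=W
t=8: FL=S FR=W RL=W RR=S
t=10: FL=W FR=W RL=W RR=S


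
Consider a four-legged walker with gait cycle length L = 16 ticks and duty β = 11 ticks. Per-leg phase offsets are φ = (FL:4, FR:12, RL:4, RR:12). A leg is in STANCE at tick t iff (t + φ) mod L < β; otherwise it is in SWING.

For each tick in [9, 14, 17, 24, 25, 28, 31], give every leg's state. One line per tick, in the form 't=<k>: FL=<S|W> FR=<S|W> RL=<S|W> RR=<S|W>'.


t=9: FL=W FR=S RL=W RR=S
t=14: FL=S FR=S RL=S RR=S
t=17: FL=S FR=W RL=S RR=W
t=24: FL=W FR=S RL=W RR=S
t=25: FL=W FR=S RL=W RR=S
t=28: FL=S FR=S RL=S RR=S
t=31: FL=S FR=W RL=S RR=W

t=9: phase=(13,5,13,5) vs β=11 → FL=W FR=S RL=W RR=S
t=14: phase=(2,10,2,10) vs β=11 → FL=S FR=S RL=S RR=S
t=17: phase=(5,13,5,13) vs β=11 → FL=S FR=W RL=S RR=W
t=24: phase=(12,4,12,4) vs β=11 → FL=W FR=S RL=W RR=S
t=25: phase=(13,5,13,5) vs β=11 → FL=W FR=S RL=W RR=S
t=28: phase=(0,8,0,8) vs β=11 → FL=S FR=S RL=S RR=S
t=31: phase=(3,11,3,11) vs β=11 → FL=S FR=W RL=S RR=W


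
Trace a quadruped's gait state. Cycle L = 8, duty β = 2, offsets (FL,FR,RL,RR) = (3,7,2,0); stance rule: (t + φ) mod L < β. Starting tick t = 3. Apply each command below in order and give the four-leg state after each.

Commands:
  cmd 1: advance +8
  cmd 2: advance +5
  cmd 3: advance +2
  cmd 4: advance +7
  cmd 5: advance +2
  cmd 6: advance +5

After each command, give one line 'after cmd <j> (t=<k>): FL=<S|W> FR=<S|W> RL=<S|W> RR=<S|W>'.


start t=3: FL=W FR=W RL=W RR=W
cmd 1: advance +8 → t=11, phase=(6,2,5,3) → FL=W FR=W RL=W RR=W
cmd 2: advance +5 → t=16, phase=(3,7,2,0) → FL=W FR=W RL=W RR=S
cmd 3: advance +2 → t=18, phase=(5,1,4,2) → FL=W FR=S RL=W RR=W
cmd 4: advance +7 → t=25, phase=(4,0,3,1) → FL=W FR=S RL=W RR=S
cmd 5: advance +2 → t=27, phase=(6,2,5,3) → FL=W FR=W RL=W RR=W
cmd 6: advance +5 → t=32, phase=(3,7,2,0) → FL=W FR=W RL=W RR=S

after cmd 1 (t=11): FL=W FR=W RL=W RR=W
after cmd 2 (t=16): FL=W FR=W RL=W RR=S
after cmd 3 (t=18): FL=W FR=S RL=W RR=W
after cmd 4 (t=25): FL=W FR=S RL=W RR=S
after cmd 5 (t=27): FL=W FR=W RL=W RR=W
after cmd 6 (t=32): FL=W FR=W RL=W RR=S


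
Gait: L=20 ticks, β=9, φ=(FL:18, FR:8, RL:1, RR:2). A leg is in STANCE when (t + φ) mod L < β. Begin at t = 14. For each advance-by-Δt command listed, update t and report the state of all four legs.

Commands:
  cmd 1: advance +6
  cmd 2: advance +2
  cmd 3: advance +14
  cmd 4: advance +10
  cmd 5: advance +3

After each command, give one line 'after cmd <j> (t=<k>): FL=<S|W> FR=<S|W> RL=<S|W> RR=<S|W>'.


after cmd 1 (t=20): FL=W FR=S RL=S RR=S
after cmd 2 (t=22): FL=S FR=W RL=S RR=S
after cmd 3 (t=36): FL=W FR=S RL=W RR=W
after cmd 4 (t=46): FL=S FR=W RL=S RR=S
after cmd 5 (t=49): FL=S FR=W RL=W RR=W

start t=14: FL=W FR=S RL=W RR=W
cmd 1: advance +6 → t=20, phase=(18,8,1,2) → FL=W FR=S RL=S RR=S
cmd 2: advance +2 → t=22, phase=(0,10,3,4) → FL=S FR=W RL=S RR=S
cmd 3: advance +14 → t=36, phase=(14,4,17,18) → FL=W FR=S RL=W RR=W
cmd 4: advance +10 → t=46, phase=(4,14,7,8) → FL=S FR=W RL=S RR=S
cmd 5: advance +3 → t=49, phase=(7,17,10,11) → FL=S FR=W RL=W RR=W


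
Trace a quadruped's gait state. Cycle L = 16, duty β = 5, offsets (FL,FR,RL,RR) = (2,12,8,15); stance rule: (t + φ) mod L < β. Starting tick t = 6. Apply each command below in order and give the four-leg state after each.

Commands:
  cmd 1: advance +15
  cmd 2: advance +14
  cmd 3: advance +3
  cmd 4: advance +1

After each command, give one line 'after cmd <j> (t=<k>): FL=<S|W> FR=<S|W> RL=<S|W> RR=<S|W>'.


start t=6: FL=W FR=S RL=W RR=W
cmd 1: advance +15 → t=21, phase=(7,1,13,4) → FL=W FR=S RL=W RR=S
cmd 2: advance +14 → t=35, phase=(5,15,11,2) → FL=W FR=W RL=W RR=S
cmd 3: advance +3 → t=38, phase=(8,2,14,5) → FL=W FR=S RL=W RR=W
cmd 4: advance +1 → t=39, phase=(9,3,15,6) → FL=W FR=S RL=W RR=W

after cmd 1 (t=21): FL=W FR=S RL=W RR=S
after cmd 2 (t=35): FL=W FR=W RL=W RR=S
after cmd 3 (t=38): FL=W FR=S RL=W RR=W
after cmd 4 (t=39): FL=W FR=S RL=W RR=W


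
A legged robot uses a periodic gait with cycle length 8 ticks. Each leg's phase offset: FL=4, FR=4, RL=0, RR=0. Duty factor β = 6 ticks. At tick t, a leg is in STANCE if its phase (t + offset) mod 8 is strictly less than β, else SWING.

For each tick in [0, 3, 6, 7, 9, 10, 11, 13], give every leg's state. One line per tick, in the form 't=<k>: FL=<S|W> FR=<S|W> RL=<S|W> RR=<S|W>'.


t=0: FL=S FR=S RL=S RR=S
t=3: FL=W FR=W RL=S RR=S
t=6: FL=S FR=S RL=W RR=W
t=7: FL=S FR=S RL=W RR=W
t=9: FL=S FR=S RL=S RR=S
t=10: FL=W FR=W RL=S RR=S
t=11: FL=W FR=W RL=S RR=S
t=13: FL=S FR=S RL=S RR=S

t=0: phase=(4,4,0,0) vs β=6 → FL=S FR=S RL=S RR=S
t=3: phase=(7,7,3,3) vs β=6 → FL=W FR=W RL=S RR=S
t=6: phase=(2,2,6,6) vs β=6 → FL=S FR=S RL=W RR=W
t=7: phase=(3,3,7,7) vs β=6 → FL=S FR=S RL=W RR=W
t=9: phase=(5,5,1,1) vs β=6 → FL=S FR=S RL=S RR=S
t=10: phase=(6,6,2,2) vs β=6 → FL=W FR=W RL=S RR=S
t=11: phase=(7,7,3,3) vs β=6 → FL=W FR=W RL=S RR=S
t=13: phase=(1,1,5,5) vs β=6 → FL=S FR=S RL=S RR=S


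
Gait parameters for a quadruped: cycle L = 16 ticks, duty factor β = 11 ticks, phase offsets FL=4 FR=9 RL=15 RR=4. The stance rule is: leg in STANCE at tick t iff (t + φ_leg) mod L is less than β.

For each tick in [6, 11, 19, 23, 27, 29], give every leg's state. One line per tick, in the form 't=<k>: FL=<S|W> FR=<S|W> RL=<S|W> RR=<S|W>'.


t=6: phase=(10,15,5,10) vs β=11 → FL=S FR=W RL=S RR=S
t=11: phase=(15,4,10,15) vs β=11 → FL=W FR=S RL=S RR=W
t=19: phase=(7,12,2,7) vs β=11 → FL=S FR=W RL=S RR=S
t=23: phase=(11,0,6,11) vs β=11 → FL=W FR=S RL=S RR=W
t=27: phase=(15,4,10,15) vs β=11 → FL=W FR=S RL=S RR=W
t=29: phase=(1,6,12,1) vs β=11 → FL=S FR=S RL=W RR=S

t=6: FL=S FR=W RL=S RR=S
t=11: FL=W FR=S RL=S RR=W
t=19: FL=S FR=W RL=S RR=S
t=23: FL=W FR=S RL=S RR=W
t=27: FL=W FR=S RL=S RR=W
t=29: FL=S FR=S RL=W RR=S


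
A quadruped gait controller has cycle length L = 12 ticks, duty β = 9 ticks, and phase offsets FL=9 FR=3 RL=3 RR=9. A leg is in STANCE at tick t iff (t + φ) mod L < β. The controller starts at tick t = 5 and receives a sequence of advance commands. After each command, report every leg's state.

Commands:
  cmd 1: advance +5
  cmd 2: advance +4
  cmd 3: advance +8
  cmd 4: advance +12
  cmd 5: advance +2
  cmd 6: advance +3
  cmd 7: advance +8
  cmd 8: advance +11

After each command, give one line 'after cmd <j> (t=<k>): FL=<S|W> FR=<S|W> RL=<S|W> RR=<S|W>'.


start t=5: FL=S FR=S RL=S RR=S
cmd 1: advance +5 → t=10, phase=(7,1,1,7) → FL=S FR=S RL=S RR=S
cmd 2: advance +4 → t=14, phase=(11,5,5,11) → FL=W FR=S RL=S RR=W
cmd 3: advance +8 → t=22, phase=(7,1,1,7) → FL=S FR=S RL=S RR=S
cmd 4: advance +12 → t=34, phase=(7,1,1,7) → FL=S FR=S RL=S RR=S
cmd 5: advance +2 → t=36, phase=(9,3,3,9) → FL=W FR=S RL=S RR=W
cmd 6: advance +3 → t=39, phase=(0,6,6,0) → FL=S FR=S RL=S RR=S
cmd 7: advance +8 → t=47, phase=(8,2,2,8) → FL=S FR=S RL=S RR=S
cmd 8: advance +11 → t=58, phase=(7,1,1,7) → FL=S FR=S RL=S RR=S

after cmd 1 (t=10): FL=S FR=S RL=S RR=S
after cmd 2 (t=14): FL=W FR=S RL=S RR=W
after cmd 3 (t=22): FL=S FR=S RL=S RR=S
after cmd 4 (t=34): FL=S FR=S RL=S RR=S
after cmd 5 (t=36): FL=W FR=S RL=S RR=W
after cmd 6 (t=39): FL=S FR=S RL=S RR=S
after cmd 7 (t=47): FL=S FR=S RL=S RR=S
after cmd 8 (t=58): FL=S FR=S RL=S RR=S


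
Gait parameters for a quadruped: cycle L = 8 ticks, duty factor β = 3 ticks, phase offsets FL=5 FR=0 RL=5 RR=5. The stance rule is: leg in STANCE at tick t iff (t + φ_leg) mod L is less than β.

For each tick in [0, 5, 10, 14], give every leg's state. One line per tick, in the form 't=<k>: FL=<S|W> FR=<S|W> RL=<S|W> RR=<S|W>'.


t=0: FL=W FR=S RL=W RR=W
t=5: FL=S FR=W RL=S RR=S
t=10: FL=W FR=S RL=W RR=W
t=14: FL=W FR=W RL=W RR=W

t=0: phase=(5,0,5,5) vs β=3 → FL=W FR=S RL=W RR=W
t=5: phase=(2,5,2,2) vs β=3 → FL=S FR=W RL=S RR=S
t=10: phase=(7,2,7,7) vs β=3 → FL=W FR=S RL=W RR=W
t=14: phase=(3,6,3,3) vs β=3 → FL=W FR=W RL=W RR=W


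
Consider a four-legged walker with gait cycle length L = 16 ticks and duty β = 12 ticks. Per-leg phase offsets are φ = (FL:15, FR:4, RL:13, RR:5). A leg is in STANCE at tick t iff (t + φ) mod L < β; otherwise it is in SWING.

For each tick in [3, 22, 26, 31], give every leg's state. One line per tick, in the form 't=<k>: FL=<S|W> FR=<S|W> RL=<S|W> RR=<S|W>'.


t=3: FL=S FR=S RL=S RR=S
t=22: FL=S FR=S RL=S RR=S
t=26: FL=S FR=W RL=S RR=W
t=31: FL=W FR=S RL=W RR=S

t=3: phase=(2,7,0,8) vs β=12 → FL=S FR=S RL=S RR=S
t=22: phase=(5,10,3,11) vs β=12 → FL=S FR=S RL=S RR=S
t=26: phase=(9,14,7,15) vs β=12 → FL=S FR=W RL=S RR=W
t=31: phase=(14,3,12,4) vs β=12 → FL=W FR=S RL=W RR=S


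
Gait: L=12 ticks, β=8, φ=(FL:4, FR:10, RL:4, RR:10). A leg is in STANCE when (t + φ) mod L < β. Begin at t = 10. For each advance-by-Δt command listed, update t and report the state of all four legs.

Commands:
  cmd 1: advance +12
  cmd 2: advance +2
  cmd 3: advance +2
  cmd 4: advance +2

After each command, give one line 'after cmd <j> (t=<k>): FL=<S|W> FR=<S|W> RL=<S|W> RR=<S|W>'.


start t=10: FL=S FR=W RL=S RR=W
cmd 1: advance +12 → t=22, phase=(2,8,2,8) → FL=S FR=W RL=S RR=W
cmd 2: advance +2 → t=24, phase=(4,10,4,10) → FL=S FR=W RL=S RR=W
cmd 3: advance +2 → t=26, phase=(6,0,6,0) → FL=S FR=S RL=S RR=S
cmd 4: advance +2 → t=28, phase=(8,2,8,2) → FL=W FR=S RL=W RR=S

after cmd 1 (t=22): FL=S FR=W RL=S RR=W
after cmd 2 (t=24): FL=S FR=W RL=S RR=W
after cmd 3 (t=26): FL=S FR=S RL=S RR=S
after cmd 4 (t=28): FL=W FR=S RL=W RR=S


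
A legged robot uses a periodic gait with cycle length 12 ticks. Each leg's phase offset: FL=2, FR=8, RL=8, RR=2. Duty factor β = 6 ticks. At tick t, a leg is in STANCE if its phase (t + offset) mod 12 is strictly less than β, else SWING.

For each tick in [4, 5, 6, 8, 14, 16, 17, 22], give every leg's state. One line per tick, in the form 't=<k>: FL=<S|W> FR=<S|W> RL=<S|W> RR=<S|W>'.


t=4: FL=W FR=S RL=S RR=W
t=5: FL=W FR=S RL=S RR=W
t=6: FL=W FR=S RL=S RR=W
t=8: FL=W FR=S RL=S RR=W
t=14: FL=S FR=W RL=W RR=S
t=16: FL=W FR=S RL=S RR=W
t=17: FL=W FR=S RL=S RR=W
t=22: FL=S FR=W RL=W RR=S

t=4: phase=(6,0,0,6) vs β=6 → FL=W FR=S RL=S RR=W
t=5: phase=(7,1,1,7) vs β=6 → FL=W FR=S RL=S RR=W
t=6: phase=(8,2,2,8) vs β=6 → FL=W FR=S RL=S RR=W
t=8: phase=(10,4,4,10) vs β=6 → FL=W FR=S RL=S RR=W
t=14: phase=(4,10,10,4) vs β=6 → FL=S FR=W RL=W RR=S
t=16: phase=(6,0,0,6) vs β=6 → FL=W FR=S RL=S RR=W
t=17: phase=(7,1,1,7) vs β=6 → FL=W FR=S RL=S RR=W
t=22: phase=(0,6,6,0) vs β=6 → FL=S FR=W RL=W RR=S


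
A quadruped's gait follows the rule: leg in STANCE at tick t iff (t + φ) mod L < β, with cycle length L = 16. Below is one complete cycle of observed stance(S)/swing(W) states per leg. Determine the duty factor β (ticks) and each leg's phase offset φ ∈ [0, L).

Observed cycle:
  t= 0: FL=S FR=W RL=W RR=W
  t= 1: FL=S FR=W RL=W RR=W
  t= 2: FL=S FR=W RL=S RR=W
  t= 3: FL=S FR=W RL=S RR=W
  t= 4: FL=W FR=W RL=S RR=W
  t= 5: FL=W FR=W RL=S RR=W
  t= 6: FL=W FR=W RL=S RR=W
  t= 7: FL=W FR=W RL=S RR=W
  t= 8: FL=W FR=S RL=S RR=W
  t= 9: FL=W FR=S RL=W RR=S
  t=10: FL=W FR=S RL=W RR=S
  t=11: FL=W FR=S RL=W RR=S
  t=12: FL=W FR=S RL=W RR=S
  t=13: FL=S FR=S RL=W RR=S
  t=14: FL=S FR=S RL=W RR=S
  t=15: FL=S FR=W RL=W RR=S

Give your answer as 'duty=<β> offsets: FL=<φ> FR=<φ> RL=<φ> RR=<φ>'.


duty β = stance ticks per leg = 7
FL: stance ticks = 7; W→S at t=13 → φ=3
FR: stance ticks = 7; W→S at t=8 → φ=8
RL: stance ticks = 7; W→S at t=2 → φ=14
RR: stance ticks = 7; W→S at t=9 → φ=7

duty=7 offsets: FL=3 FR=8 RL=14 RR=7


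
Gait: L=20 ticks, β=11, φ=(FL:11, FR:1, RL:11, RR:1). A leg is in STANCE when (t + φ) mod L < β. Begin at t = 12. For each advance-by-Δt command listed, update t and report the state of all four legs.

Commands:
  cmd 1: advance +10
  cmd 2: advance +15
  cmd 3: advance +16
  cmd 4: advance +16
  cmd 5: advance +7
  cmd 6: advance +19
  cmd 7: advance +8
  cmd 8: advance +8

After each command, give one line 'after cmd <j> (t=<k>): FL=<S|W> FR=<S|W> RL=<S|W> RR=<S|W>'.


after cmd 1 (t=22): FL=W FR=S RL=W RR=S
after cmd 2 (t=37): FL=S FR=W RL=S RR=W
after cmd 3 (t=53): FL=S FR=W RL=S RR=W
after cmd 4 (t=69): FL=S FR=S RL=S RR=S
after cmd 5 (t=76): FL=S FR=W RL=S RR=W
after cmd 6 (t=95): FL=S FR=W RL=S RR=W
after cmd 7 (t=103): FL=W FR=S RL=W RR=S
after cmd 8 (t=111): FL=S FR=W RL=S RR=W

start t=12: FL=S FR=W RL=S RR=W
cmd 1: advance +10 → t=22, phase=(13,3,13,3) → FL=W FR=S RL=W RR=S
cmd 2: advance +15 → t=37, phase=(8,18,8,18) → FL=S FR=W RL=S RR=W
cmd 3: advance +16 → t=53, phase=(4,14,4,14) → FL=S FR=W RL=S RR=W
cmd 4: advance +16 → t=69, phase=(0,10,0,10) → FL=S FR=S RL=S RR=S
cmd 5: advance +7 → t=76, phase=(7,17,7,17) → FL=S FR=W RL=S RR=W
cmd 6: advance +19 → t=95, phase=(6,16,6,16) → FL=S FR=W RL=S RR=W
cmd 7: advance +8 → t=103, phase=(14,4,14,4) → FL=W FR=S RL=W RR=S
cmd 8: advance +8 → t=111, phase=(2,12,2,12) → FL=S FR=W RL=S RR=W


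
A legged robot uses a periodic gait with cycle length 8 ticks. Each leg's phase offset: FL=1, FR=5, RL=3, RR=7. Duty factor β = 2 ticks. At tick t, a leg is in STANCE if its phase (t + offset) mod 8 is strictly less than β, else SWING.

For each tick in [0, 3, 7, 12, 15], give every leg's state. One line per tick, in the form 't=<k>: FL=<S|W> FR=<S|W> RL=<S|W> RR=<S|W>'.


t=0: phase=(1,5,3,7) vs β=2 → FL=S FR=W RL=W RR=W
t=3: phase=(4,0,6,2) vs β=2 → FL=W FR=S RL=W RR=W
t=7: phase=(0,4,2,6) vs β=2 → FL=S FR=W RL=W RR=W
t=12: phase=(5,1,7,3) vs β=2 → FL=W FR=S RL=W RR=W
t=15: phase=(0,4,2,6) vs β=2 → FL=S FR=W RL=W RR=W

t=0: FL=S FR=W RL=W RR=W
t=3: FL=W FR=S RL=W RR=W
t=7: FL=S FR=W RL=W RR=W
t=12: FL=W FR=S RL=W RR=W
t=15: FL=S FR=W RL=W RR=W


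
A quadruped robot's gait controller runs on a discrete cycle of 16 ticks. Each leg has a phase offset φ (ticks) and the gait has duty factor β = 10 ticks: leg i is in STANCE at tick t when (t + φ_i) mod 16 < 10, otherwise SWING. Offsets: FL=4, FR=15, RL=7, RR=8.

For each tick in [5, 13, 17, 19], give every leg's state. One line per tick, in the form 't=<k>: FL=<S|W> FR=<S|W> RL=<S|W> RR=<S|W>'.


t=5: FL=S FR=S RL=W RR=W
t=13: FL=S FR=W RL=S RR=S
t=17: FL=S FR=S RL=S RR=S
t=19: FL=S FR=S RL=W RR=W

t=5: phase=(9,4,12,13) vs β=10 → FL=S FR=S RL=W RR=W
t=13: phase=(1,12,4,5) vs β=10 → FL=S FR=W RL=S RR=S
t=17: phase=(5,0,8,9) vs β=10 → FL=S FR=S RL=S RR=S
t=19: phase=(7,2,10,11) vs β=10 → FL=S FR=S RL=W RR=W


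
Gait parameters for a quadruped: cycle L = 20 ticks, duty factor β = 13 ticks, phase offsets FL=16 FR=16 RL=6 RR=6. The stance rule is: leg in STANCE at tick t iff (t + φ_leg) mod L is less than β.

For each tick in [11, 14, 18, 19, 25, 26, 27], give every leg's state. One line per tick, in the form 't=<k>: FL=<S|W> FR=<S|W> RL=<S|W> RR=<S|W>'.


t=11: FL=S FR=S RL=W RR=W
t=14: FL=S FR=S RL=S RR=S
t=18: FL=W FR=W RL=S RR=S
t=19: FL=W FR=W RL=S RR=S
t=25: FL=S FR=S RL=S RR=S
t=26: FL=S FR=S RL=S RR=S
t=27: FL=S FR=S RL=W RR=W

t=11: phase=(7,7,17,17) vs β=13 → FL=S FR=S RL=W RR=W
t=14: phase=(10,10,0,0) vs β=13 → FL=S FR=S RL=S RR=S
t=18: phase=(14,14,4,4) vs β=13 → FL=W FR=W RL=S RR=S
t=19: phase=(15,15,5,5) vs β=13 → FL=W FR=W RL=S RR=S
t=25: phase=(1,1,11,11) vs β=13 → FL=S FR=S RL=S RR=S
t=26: phase=(2,2,12,12) vs β=13 → FL=S FR=S RL=S RR=S
t=27: phase=(3,3,13,13) vs β=13 → FL=S FR=S RL=W RR=W


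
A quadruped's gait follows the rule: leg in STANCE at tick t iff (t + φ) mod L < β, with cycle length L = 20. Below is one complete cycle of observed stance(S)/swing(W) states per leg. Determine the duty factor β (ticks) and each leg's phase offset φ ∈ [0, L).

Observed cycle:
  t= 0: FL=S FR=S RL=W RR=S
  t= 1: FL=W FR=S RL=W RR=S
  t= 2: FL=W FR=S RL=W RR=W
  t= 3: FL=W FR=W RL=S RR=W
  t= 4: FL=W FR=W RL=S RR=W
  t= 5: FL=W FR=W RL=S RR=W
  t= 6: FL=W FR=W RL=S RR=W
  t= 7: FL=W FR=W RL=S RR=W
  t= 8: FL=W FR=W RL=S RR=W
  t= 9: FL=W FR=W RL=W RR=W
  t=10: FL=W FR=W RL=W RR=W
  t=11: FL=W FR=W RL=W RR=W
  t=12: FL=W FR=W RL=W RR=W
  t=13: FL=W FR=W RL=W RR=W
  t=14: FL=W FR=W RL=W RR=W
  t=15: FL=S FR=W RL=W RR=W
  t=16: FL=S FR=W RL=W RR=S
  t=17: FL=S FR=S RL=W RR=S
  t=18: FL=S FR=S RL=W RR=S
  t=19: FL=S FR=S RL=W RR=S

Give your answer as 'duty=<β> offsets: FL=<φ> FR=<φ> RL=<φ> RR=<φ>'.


duty β = stance ticks per leg = 6
FL: stance ticks = 6; W→S at t=15 → φ=5
FR: stance ticks = 6; W→S at t=17 → φ=3
RL: stance ticks = 6; W→S at t=3 → φ=17
RR: stance ticks = 6; W→S at t=16 → φ=4

duty=6 offsets: FL=5 FR=3 RL=17 RR=4


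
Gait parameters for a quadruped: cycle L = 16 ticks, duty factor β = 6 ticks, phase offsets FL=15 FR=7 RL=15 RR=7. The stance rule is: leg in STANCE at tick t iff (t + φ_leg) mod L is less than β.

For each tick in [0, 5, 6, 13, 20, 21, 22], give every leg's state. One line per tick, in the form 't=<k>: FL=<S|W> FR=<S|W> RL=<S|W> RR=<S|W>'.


t=0: phase=(15,7,15,7) vs β=6 → FL=W FR=W RL=W RR=W
t=5: phase=(4,12,4,12) vs β=6 → FL=S FR=W RL=S RR=W
t=6: phase=(5,13,5,13) vs β=6 → FL=S FR=W RL=S RR=W
t=13: phase=(12,4,12,4) vs β=6 → FL=W FR=S RL=W RR=S
t=20: phase=(3,11,3,11) vs β=6 → FL=S FR=W RL=S RR=W
t=21: phase=(4,12,4,12) vs β=6 → FL=S FR=W RL=S RR=W
t=22: phase=(5,13,5,13) vs β=6 → FL=S FR=W RL=S RR=W

t=0: FL=W FR=W RL=W RR=W
t=5: FL=S FR=W RL=S RR=W
t=6: FL=S FR=W RL=S RR=W
t=13: FL=W FR=S RL=W RR=S
t=20: FL=S FR=W RL=S RR=W
t=21: FL=S FR=W RL=S RR=W
t=22: FL=S FR=W RL=S RR=W


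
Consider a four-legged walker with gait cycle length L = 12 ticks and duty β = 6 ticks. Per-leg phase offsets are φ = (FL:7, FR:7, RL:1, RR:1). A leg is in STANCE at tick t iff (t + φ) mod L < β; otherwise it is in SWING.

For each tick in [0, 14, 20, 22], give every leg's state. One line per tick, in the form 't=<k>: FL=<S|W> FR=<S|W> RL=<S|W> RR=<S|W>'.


t=0: FL=W FR=W RL=S RR=S
t=14: FL=W FR=W RL=S RR=S
t=20: FL=S FR=S RL=W RR=W
t=22: FL=S FR=S RL=W RR=W

t=0: phase=(7,7,1,1) vs β=6 → FL=W FR=W RL=S RR=S
t=14: phase=(9,9,3,3) vs β=6 → FL=W FR=W RL=S RR=S
t=20: phase=(3,3,9,9) vs β=6 → FL=S FR=S RL=W RR=W
t=22: phase=(5,5,11,11) vs β=6 → FL=S FR=S RL=W RR=W


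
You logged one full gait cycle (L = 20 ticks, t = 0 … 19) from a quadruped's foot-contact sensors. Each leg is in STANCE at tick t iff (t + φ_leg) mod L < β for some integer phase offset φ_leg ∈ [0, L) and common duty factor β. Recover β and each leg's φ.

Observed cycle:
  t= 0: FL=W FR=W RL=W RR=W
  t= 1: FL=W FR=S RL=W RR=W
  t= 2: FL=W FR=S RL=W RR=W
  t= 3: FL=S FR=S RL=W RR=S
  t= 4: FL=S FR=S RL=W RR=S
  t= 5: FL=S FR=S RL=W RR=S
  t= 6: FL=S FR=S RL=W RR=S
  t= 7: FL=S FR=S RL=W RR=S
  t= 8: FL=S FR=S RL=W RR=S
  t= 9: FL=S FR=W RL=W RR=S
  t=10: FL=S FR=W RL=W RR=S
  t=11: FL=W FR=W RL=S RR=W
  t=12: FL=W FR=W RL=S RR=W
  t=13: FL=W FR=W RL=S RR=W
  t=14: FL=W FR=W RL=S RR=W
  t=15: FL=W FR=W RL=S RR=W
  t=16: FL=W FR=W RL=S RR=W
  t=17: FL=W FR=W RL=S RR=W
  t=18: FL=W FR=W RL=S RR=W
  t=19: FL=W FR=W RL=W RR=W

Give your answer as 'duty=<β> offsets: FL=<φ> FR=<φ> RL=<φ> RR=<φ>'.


duty β = stance ticks per leg = 8
FL: stance ticks = 8; W→S at t=3 → φ=17
FR: stance ticks = 8; W→S at t=1 → φ=19
RL: stance ticks = 8; W→S at t=11 → φ=9
RR: stance ticks = 8; W→S at t=3 → φ=17

duty=8 offsets: FL=17 FR=19 RL=9 RR=17


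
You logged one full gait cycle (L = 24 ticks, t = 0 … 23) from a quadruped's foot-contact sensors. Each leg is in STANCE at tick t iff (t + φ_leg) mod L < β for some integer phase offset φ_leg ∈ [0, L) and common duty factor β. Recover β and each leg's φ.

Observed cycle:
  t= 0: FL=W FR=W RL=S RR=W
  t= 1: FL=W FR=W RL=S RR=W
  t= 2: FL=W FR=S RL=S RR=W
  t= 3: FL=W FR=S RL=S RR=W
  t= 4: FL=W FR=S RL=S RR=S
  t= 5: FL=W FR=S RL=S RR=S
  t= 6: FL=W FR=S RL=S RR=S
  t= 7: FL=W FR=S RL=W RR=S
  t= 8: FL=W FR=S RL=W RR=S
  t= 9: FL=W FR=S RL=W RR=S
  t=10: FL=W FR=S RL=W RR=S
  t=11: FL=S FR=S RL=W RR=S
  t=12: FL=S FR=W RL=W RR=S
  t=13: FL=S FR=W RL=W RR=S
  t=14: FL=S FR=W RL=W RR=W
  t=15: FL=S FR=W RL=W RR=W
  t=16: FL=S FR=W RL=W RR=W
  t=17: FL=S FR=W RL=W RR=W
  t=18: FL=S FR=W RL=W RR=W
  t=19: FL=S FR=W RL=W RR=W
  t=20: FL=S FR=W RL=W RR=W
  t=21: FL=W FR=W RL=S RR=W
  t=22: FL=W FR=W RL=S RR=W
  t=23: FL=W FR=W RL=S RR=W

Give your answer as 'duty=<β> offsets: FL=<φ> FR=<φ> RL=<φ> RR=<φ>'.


duty β = stance ticks per leg = 10
FL: stance ticks = 10; W→S at t=11 → φ=13
FR: stance ticks = 10; W→S at t=2 → φ=22
RL: stance ticks = 10; W→S at t=21 → φ=3
RR: stance ticks = 10; W→S at t=4 → φ=20

duty=10 offsets: FL=13 FR=22 RL=3 RR=20


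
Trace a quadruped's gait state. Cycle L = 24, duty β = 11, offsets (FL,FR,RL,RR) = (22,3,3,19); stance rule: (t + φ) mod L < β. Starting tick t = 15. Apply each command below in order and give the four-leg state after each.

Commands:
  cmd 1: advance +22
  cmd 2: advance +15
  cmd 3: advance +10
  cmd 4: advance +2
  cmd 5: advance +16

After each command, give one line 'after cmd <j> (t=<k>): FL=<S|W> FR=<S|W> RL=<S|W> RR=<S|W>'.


after cmd 1 (t=37): FL=W FR=W RL=W RR=S
after cmd 2 (t=52): FL=S FR=S RL=S RR=W
after cmd 3 (t=62): FL=W FR=W RL=W RR=S
after cmd 4 (t=64): FL=W FR=W RL=W RR=W
after cmd 5 (t=80): FL=S FR=W RL=W RR=S

start t=15: FL=W FR=W RL=W RR=S
cmd 1: advance +22 → t=37, phase=(11,16,16,8) → FL=W FR=W RL=W RR=S
cmd 2: advance +15 → t=52, phase=(2,7,7,23) → FL=S FR=S RL=S RR=W
cmd 3: advance +10 → t=62, phase=(12,17,17,9) → FL=W FR=W RL=W RR=S
cmd 4: advance +2 → t=64, phase=(14,19,19,11) → FL=W FR=W RL=W RR=W
cmd 5: advance +16 → t=80, phase=(6,11,11,3) → FL=S FR=W RL=W RR=S


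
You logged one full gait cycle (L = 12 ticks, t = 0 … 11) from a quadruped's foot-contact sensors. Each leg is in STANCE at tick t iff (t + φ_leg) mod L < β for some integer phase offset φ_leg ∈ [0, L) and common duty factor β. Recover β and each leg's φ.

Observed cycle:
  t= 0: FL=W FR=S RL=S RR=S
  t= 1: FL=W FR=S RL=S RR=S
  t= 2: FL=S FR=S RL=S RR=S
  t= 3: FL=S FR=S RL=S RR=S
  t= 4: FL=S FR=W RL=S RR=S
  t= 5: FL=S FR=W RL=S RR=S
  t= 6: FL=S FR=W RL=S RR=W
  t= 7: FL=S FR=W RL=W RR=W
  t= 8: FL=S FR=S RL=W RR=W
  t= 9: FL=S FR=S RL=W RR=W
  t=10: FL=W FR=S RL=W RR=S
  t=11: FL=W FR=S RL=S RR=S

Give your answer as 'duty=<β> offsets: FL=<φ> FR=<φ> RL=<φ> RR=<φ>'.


duty β = stance ticks per leg = 8
FL: stance ticks = 8; W→S at t=2 → φ=10
FR: stance ticks = 8; W→S at t=8 → φ=4
RL: stance ticks = 8; W→S at t=11 → φ=1
RR: stance ticks = 8; W→S at t=10 → φ=2

duty=8 offsets: FL=10 FR=4 RL=1 RR=2


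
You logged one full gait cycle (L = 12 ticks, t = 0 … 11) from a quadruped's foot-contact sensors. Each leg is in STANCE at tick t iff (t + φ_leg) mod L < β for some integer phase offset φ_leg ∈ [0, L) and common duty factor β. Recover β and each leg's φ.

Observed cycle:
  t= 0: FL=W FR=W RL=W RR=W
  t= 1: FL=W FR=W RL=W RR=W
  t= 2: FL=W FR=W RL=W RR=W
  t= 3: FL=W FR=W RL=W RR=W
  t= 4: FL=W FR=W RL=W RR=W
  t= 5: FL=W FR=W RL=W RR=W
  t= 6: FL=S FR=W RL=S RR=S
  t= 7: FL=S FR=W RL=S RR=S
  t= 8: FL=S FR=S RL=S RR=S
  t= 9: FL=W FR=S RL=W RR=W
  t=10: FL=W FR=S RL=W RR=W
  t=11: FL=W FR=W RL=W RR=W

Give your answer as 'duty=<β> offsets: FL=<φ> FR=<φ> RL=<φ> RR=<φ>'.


duty β = stance ticks per leg = 3
FL: stance ticks = 3; W→S at t=6 → φ=6
FR: stance ticks = 3; W→S at t=8 → φ=4
RL: stance ticks = 3; W→S at t=6 → φ=6
RR: stance ticks = 3; W→S at t=6 → φ=6

duty=3 offsets: FL=6 FR=4 RL=6 RR=6


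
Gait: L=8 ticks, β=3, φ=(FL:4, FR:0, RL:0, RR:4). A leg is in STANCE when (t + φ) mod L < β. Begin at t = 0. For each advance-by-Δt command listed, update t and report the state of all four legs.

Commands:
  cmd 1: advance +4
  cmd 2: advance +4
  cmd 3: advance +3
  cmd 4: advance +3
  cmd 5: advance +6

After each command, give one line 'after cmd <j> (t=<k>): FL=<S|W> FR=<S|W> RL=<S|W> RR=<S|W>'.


start t=0: FL=W FR=S RL=S RR=W
cmd 1: advance +4 → t=4, phase=(0,4,4,0) → FL=S FR=W RL=W RR=S
cmd 2: advance +4 → t=8, phase=(4,0,0,4) → FL=W FR=S RL=S RR=W
cmd 3: advance +3 → t=11, phase=(7,3,3,7) → FL=W FR=W RL=W RR=W
cmd 4: advance +3 → t=14, phase=(2,6,6,2) → FL=S FR=W RL=W RR=S
cmd 5: advance +6 → t=20, phase=(0,4,4,0) → FL=S FR=W RL=W RR=S

after cmd 1 (t=4): FL=S FR=W RL=W RR=S
after cmd 2 (t=8): FL=W FR=S RL=S RR=W
after cmd 3 (t=11): FL=W FR=W RL=W RR=W
after cmd 4 (t=14): FL=S FR=W RL=W RR=S
after cmd 5 (t=20): FL=S FR=W RL=W RR=S


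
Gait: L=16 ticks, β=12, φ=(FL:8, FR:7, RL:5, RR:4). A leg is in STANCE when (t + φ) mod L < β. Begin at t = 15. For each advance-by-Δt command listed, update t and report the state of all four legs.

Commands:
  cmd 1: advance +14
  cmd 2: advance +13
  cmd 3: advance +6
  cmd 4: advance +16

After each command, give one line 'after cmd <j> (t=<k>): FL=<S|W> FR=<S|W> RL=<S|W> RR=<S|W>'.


start t=15: FL=S FR=S RL=S RR=S
cmd 1: advance +14 → t=29, phase=(5,4,2,1) → FL=S FR=S RL=S RR=S
cmd 2: advance +13 → t=42, phase=(2,1,15,14) → FL=S FR=S RL=W RR=W
cmd 3: advance +6 → t=48, phase=(8,7,5,4) → FL=S FR=S RL=S RR=S
cmd 4: advance +16 → t=64, phase=(8,7,5,4) → FL=S FR=S RL=S RR=S

after cmd 1 (t=29): FL=S FR=S RL=S RR=S
after cmd 2 (t=42): FL=S FR=S RL=W RR=W
after cmd 3 (t=48): FL=S FR=S RL=S RR=S
after cmd 4 (t=64): FL=S FR=S RL=S RR=S


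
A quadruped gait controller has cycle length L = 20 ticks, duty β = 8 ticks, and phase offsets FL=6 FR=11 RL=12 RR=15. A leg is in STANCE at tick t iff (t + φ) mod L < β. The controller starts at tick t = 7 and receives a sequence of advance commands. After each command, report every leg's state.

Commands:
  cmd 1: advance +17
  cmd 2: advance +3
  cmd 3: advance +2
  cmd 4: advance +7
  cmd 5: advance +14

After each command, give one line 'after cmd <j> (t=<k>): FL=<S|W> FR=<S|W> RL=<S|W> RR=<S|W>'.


after cmd 1 (t=24): FL=W FR=W RL=W RR=W
after cmd 2 (t=27): FL=W FR=W RL=W RR=S
after cmd 3 (t=29): FL=W FR=S RL=S RR=S
after cmd 4 (t=36): FL=S FR=S RL=W RR=W
after cmd 5 (t=50): FL=W FR=S RL=S RR=S

start t=7: FL=W FR=W RL=W RR=S
cmd 1: advance +17 → t=24, phase=(10,15,16,19) → FL=W FR=W RL=W RR=W
cmd 2: advance +3 → t=27, phase=(13,18,19,2) → FL=W FR=W RL=W RR=S
cmd 3: advance +2 → t=29, phase=(15,0,1,4) → FL=W FR=S RL=S RR=S
cmd 4: advance +7 → t=36, phase=(2,7,8,11) → FL=S FR=S RL=W RR=W
cmd 5: advance +14 → t=50, phase=(16,1,2,5) → FL=W FR=S RL=S RR=S


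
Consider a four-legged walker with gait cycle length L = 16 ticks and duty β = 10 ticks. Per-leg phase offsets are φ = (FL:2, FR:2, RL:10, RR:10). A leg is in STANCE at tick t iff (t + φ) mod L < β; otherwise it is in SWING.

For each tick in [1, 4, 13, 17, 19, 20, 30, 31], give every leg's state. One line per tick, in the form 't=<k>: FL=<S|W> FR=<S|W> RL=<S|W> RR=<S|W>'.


t=1: phase=(3,3,11,11) vs β=10 → FL=S FR=S RL=W RR=W
t=4: phase=(6,6,14,14) vs β=10 → FL=S FR=S RL=W RR=W
t=13: phase=(15,15,7,7) vs β=10 → FL=W FR=W RL=S RR=S
t=17: phase=(3,3,11,11) vs β=10 → FL=S FR=S RL=W RR=W
t=19: phase=(5,5,13,13) vs β=10 → FL=S FR=S RL=W RR=W
t=20: phase=(6,6,14,14) vs β=10 → FL=S FR=S RL=W RR=W
t=30: phase=(0,0,8,8) vs β=10 → FL=S FR=S RL=S RR=S
t=31: phase=(1,1,9,9) vs β=10 → FL=S FR=S RL=S RR=S

t=1: FL=S FR=S RL=W RR=W
t=4: FL=S FR=S RL=W RR=W
t=13: FL=W FR=W RL=S RR=S
t=17: FL=S FR=S RL=W RR=W
t=19: FL=S FR=S RL=W RR=W
t=20: FL=S FR=S RL=W RR=W
t=30: FL=S FR=S RL=S RR=S
t=31: FL=S FR=S RL=S RR=S


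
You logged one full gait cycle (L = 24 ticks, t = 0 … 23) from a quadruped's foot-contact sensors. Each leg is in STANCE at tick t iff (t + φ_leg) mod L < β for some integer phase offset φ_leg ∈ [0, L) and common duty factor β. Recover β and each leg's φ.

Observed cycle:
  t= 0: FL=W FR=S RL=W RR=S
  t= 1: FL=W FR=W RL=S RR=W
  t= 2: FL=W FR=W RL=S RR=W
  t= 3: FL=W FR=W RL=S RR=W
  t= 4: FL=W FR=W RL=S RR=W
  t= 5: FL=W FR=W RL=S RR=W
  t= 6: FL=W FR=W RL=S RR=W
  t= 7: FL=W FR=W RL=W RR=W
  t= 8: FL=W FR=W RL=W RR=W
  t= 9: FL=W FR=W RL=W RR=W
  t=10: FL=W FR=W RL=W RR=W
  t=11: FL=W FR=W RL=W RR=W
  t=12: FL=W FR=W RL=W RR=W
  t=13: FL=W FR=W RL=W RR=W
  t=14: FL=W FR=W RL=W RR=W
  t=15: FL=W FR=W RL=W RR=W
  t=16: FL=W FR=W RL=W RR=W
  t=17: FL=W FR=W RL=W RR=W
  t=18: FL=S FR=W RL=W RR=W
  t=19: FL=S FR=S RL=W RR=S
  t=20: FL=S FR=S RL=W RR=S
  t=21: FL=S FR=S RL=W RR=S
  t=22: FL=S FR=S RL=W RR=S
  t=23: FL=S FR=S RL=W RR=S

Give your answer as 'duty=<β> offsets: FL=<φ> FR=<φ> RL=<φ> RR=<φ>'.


duty=6 offsets: FL=6 FR=5 RL=23 RR=5

duty β = stance ticks per leg = 6
FL: stance ticks = 6; W→S at t=18 → φ=6
FR: stance ticks = 6; W→S at t=19 → φ=5
RL: stance ticks = 6; W→S at t=1 → φ=23
RR: stance ticks = 6; W→S at t=19 → φ=5


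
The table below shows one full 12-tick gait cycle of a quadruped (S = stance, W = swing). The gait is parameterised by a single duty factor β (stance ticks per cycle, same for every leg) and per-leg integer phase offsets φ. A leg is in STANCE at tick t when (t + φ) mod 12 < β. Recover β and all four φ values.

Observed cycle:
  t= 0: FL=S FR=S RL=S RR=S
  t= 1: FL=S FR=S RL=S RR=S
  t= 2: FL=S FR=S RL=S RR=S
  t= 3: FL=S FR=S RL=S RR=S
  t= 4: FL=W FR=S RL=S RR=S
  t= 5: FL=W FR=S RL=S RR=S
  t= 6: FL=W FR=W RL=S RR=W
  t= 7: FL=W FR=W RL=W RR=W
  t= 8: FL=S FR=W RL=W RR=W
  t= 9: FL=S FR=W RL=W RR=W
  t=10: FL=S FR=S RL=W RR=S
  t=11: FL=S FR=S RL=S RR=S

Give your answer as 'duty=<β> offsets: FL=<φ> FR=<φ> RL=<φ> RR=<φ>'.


duty=8 offsets: FL=4 FR=2 RL=1 RR=2

duty β = stance ticks per leg = 8
FL: stance ticks = 8; W→S at t=8 → φ=4
FR: stance ticks = 8; W→S at t=10 → φ=2
RL: stance ticks = 8; W→S at t=11 → φ=1
RR: stance ticks = 8; W→S at t=10 → φ=2


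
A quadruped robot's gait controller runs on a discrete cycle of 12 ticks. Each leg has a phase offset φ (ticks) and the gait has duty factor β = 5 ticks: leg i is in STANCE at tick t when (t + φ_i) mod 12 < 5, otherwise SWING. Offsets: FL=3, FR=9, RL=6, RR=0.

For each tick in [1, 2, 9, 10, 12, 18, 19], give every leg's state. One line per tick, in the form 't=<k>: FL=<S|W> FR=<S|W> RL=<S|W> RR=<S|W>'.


t=1: FL=S FR=W RL=W RR=S
t=2: FL=W FR=W RL=W RR=S
t=9: FL=S FR=W RL=S RR=W
t=10: FL=S FR=W RL=S RR=W
t=12: FL=S FR=W RL=W RR=S
t=18: FL=W FR=S RL=S RR=W
t=19: FL=W FR=S RL=S RR=W

t=1: phase=(4,10,7,1) vs β=5 → FL=S FR=W RL=W RR=S
t=2: phase=(5,11,8,2) vs β=5 → FL=W FR=W RL=W RR=S
t=9: phase=(0,6,3,9) vs β=5 → FL=S FR=W RL=S RR=W
t=10: phase=(1,7,4,10) vs β=5 → FL=S FR=W RL=S RR=W
t=12: phase=(3,9,6,0) vs β=5 → FL=S FR=W RL=W RR=S
t=18: phase=(9,3,0,6) vs β=5 → FL=W FR=S RL=S RR=W
t=19: phase=(10,4,1,7) vs β=5 → FL=W FR=S RL=S RR=W


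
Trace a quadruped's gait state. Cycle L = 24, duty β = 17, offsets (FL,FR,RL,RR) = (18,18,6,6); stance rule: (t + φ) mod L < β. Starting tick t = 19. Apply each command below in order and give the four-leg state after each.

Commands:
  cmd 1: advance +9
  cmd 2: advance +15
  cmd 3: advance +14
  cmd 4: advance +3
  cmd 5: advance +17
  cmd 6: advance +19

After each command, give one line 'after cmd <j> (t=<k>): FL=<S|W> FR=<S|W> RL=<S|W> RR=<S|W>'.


start t=19: FL=S FR=S RL=S RR=S
cmd 1: advance +9 → t=28, phase=(22,22,10,10) → FL=W FR=W RL=S RR=S
cmd 2: advance +15 → t=43, phase=(13,13,1,1) → FL=S FR=S RL=S RR=S
cmd 3: advance +14 → t=57, phase=(3,3,15,15) → FL=S FR=S RL=S RR=S
cmd 4: advance +3 → t=60, phase=(6,6,18,18) → FL=S FR=S RL=W RR=W
cmd 5: advance +17 → t=77, phase=(23,23,11,11) → FL=W FR=W RL=S RR=S
cmd 6: advance +19 → t=96, phase=(18,18,6,6) → FL=W FR=W RL=S RR=S

after cmd 1 (t=28): FL=W FR=W RL=S RR=S
after cmd 2 (t=43): FL=S FR=S RL=S RR=S
after cmd 3 (t=57): FL=S FR=S RL=S RR=S
after cmd 4 (t=60): FL=S FR=S RL=W RR=W
after cmd 5 (t=77): FL=W FR=W RL=S RR=S
after cmd 6 (t=96): FL=W FR=W RL=S RR=S


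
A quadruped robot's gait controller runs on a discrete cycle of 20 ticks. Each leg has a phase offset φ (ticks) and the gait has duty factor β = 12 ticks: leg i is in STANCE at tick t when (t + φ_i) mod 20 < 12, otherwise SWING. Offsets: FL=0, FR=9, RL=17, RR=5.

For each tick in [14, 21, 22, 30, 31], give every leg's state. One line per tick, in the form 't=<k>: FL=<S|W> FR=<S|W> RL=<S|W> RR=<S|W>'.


t=14: FL=W FR=S RL=S RR=W
t=21: FL=S FR=S RL=W RR=S
t=22: FL=S FR=S RL=W RR=S
t=30: FL=S FR=W RL=S RR=W
t=31: FL=S FR=S RL=S RR=W

t=14: phase=(14,3,11,19) vs β=12 → FL=W FR=S RL=S RR=W
t=21: phase=(1,10,18,6) vs β=12 → FL=S FR=S RL=W RR=S
t=22: phase=(2,11,19,7) vs β=12 → FL=S FR=S RL=W RR=S
t=30: phase=(10,19,7,15) vs β=12 → FL=S FR=W RL=S RR=W
t=31: phase=(11,0,8,16) vs β=12 → FL=S FR=S RL=S RR=W


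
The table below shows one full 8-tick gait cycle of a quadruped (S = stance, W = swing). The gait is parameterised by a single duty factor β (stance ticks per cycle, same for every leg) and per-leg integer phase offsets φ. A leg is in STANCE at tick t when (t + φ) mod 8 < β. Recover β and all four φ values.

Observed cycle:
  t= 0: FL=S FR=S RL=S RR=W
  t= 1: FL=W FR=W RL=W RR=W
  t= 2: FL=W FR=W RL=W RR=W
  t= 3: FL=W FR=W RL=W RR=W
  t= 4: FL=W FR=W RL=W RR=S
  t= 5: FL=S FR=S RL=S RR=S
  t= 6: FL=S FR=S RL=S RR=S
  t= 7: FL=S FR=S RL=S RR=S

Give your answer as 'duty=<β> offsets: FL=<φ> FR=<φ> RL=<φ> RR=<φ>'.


duty β = stance ticks per leg = 4
FL: stance ticks = 4; W→S at t=5 → φ=3
FR: stance ticks = 4; W→S at t=5 → φ=3
RL: stance ticks = 4; W→S at t=5 → φ=3
RR: stance ticks = 4; W→S at t=4 → φ=4

duty=4 offsets: FL=3 FR=3 RL=3 RR=4


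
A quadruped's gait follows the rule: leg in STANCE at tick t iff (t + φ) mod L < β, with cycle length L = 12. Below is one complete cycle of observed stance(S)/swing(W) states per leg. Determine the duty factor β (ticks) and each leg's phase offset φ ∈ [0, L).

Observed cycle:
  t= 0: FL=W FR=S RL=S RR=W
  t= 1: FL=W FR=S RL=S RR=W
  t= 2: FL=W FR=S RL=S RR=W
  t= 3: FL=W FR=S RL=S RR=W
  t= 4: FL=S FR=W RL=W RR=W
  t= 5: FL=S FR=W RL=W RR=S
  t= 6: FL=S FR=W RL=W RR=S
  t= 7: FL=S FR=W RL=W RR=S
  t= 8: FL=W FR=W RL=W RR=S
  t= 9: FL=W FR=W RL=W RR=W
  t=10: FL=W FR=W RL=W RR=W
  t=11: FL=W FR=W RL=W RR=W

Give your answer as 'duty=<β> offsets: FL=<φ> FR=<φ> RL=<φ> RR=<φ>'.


duty β = stance ticks per leg = 4
FL: stance ticks = 4; W→S at t=4 → φ=8
FR: stance ticks = 4; W→S at t=0 → φ=0
RL: stance ticks = 4; W→S at t=0 → φ=0
RR: stance ticks = 4; W→S at t=5 → φ=7

duty=4 offsets: FL=8 FR=0 RL=0 RR=7


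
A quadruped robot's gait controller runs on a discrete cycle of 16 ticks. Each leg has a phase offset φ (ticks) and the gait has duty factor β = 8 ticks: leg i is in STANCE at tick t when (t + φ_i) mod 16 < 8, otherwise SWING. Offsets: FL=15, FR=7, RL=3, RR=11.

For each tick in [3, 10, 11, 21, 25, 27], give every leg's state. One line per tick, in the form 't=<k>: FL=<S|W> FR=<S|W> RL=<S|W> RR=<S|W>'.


t=3: phase=(2,10,6,14) vs β=8 → FL=S FR=W RL=S RR=W
t=10: phase=(9,1,13,5) vs β=8 → FL=W FR=S RL=W RR=S
t=11: phase=(10,2,14,6) vs β=8 → FL=W FR=S RL=W RR=S
t=21: phase=(4,12,8,0) vs β=8 → FL=S FR=W RL=W RR=S
t=25: phase=(8,0,12,4) vs β=8 → FL=W FR=S RL=W RR=S
t=27: phase=(10,2,14,6) vs β=8 → FL=W FR=S RL=W RR=S

t=3: FL=S FR=W RL=S RR=W
t=10: FL=W FR=S RL=W RR=S
t=11: FL=W FR=S RL=W RR=S
t=21: FL=S FR=W RL=W RR=S
t=25: FL=W FR=S RL=W RR=S
t=27: FL=W FR=S RL=W RR=S


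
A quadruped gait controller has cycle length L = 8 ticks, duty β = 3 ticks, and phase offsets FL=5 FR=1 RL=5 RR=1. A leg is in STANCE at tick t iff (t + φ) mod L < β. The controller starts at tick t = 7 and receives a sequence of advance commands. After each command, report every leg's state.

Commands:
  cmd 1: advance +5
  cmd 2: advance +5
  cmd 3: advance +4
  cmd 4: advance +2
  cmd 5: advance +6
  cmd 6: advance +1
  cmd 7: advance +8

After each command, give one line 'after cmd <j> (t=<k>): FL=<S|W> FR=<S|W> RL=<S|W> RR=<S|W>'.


start t=7: FL=W FR=S RL=W RR=S
cmd 1: advance +5 → t=12, phase=(1,5,1,5) → FL=S FR=W RL=S RR=W
cmd 2: advance +5 → t=17, phase=(6,2,6,2) → FL=W FR=S RL=W RR=S
cmd 3: advance +4 → t=21, phase=(2,6,2,6) → FL=S FR=W RL=S RR=W
cmd 4: advance +2 → t=23, phase=(4,0,4,0) → FL=W FR=S RL=W RR=S
cmd 5: advance +6 → t=29, phase=(2,6,2,6) → FL=S FR=W RL=S RR=W
cmd 6: advance +1 → t=30, phase=(3,7,3,7) → FL=W FR=W RL=W RR=W
cmd 7: advance +8 → t=38, phase=(3,7,3,7) → FL=W FR=W RL=W RR=W

after cmd 1 (t=12): FL=S FR=W RL=S RR=W
after cmd 2 (t=17): FL=W FR=S RL=W RR=S
after cmd 3 (t=21): FL=S FR=W RL=S RR=W
after cmd 4 (t=23): FL=W FR=S RL=W RR=S
after cmd 5 (t=29): FL=S FR=W RL=S RR=W
after cmd 6 (t=30): FL=W FR=W RL=W RR=W
after cmd 7 (t=38): FL=W FR=W RL=W RR=W


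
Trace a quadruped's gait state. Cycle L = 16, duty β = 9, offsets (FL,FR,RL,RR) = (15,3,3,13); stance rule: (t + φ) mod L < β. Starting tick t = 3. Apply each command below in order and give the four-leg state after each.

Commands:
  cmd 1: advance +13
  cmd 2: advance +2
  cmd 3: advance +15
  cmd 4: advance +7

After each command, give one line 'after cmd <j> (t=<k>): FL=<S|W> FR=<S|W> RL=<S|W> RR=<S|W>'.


after cmd 1 (t=16): FL=W FR=S RL=S RR=W
after cmd 2 (t=18): FL=S FR=S RL=S RR=W
after cmd 3 (t=33): FL=S FR=S RL=S RR=W
after cmd 4 (t=40): FL=S FR=W RL=W RR=S

start t=3: FL=S FR=S RL=S RR=S
cmd 1: advance +13 → t=16, phase=(15,3,3,13) → FL=W FR=S RL=S RR=W
cmd 2: advance +2 → t=18, phase=(1,5,5,15) → FL=S FR=S RL=S RR=W
cmd 3: advance +15 → t=33, phase=(0,4,4,14) → FL=S FR=S RL=S RR=W
cmd 4: advance +7 → t=40, phase=(7,11,11,5) → FL=S FR=W RL=W RR=S


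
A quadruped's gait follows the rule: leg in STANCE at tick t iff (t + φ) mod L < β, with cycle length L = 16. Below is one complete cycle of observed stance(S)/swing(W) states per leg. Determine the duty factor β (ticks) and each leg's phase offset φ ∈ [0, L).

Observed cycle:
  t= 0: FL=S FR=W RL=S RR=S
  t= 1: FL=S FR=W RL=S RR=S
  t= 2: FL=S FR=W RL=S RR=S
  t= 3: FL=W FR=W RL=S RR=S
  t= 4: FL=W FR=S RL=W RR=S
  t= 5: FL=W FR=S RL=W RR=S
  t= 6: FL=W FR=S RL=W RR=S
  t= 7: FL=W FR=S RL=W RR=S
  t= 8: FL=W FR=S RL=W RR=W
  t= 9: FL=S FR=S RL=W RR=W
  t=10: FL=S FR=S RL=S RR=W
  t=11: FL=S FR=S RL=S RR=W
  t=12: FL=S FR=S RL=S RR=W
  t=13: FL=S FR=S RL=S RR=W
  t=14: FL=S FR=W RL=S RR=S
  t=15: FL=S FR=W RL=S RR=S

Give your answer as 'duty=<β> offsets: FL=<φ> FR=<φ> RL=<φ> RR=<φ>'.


duty=10 offsets: FL=7 FR=12 RL=6 RR=2

duty β = stance ticks per leg = 10
FL: stance ticks = 10; W→S at t=9 → φ=7
FR: stance ticks = 10; W→S at t=4 → φ=12
RL: stance ticks = 10; W→S at t=10 → φ=6
RR: stance ticks = 10; W→S at t=14 → φ=2


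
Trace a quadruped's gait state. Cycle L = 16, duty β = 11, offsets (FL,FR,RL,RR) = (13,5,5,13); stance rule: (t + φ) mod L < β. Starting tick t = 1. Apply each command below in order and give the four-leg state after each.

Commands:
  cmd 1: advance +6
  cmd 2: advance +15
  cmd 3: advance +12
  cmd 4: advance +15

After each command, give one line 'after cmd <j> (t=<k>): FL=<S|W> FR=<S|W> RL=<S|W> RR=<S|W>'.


start t=1: FL=W FR=S RL=S RR=W
cmd 1: advance +6 → t=7, phase=(4,12,12,4) → FL=S FR=W RL=W RR=S
cmd 2: advance +15 → t=22, phase=(3,11,11,3) → FL=S FR=W RL=W RR=S
cmd 3: advance +12 → t=34, phase=(15,7,7,15) → FL=W FR=S RL=S RR=W
cmd 4: advance +15 → t=49, phase=(14,6,6,14) → FL=W FR=S RL=S RR=W

after cmd 1 (t=7): FL=S FR=W RL=W RR=S
after cmd 2 (t=22): FL=S FR=W RL=W RR=S
after cmd 3 (t=34): FL=W FR=S RL=S RR=W
after cmd 4 (t=49): FL=W FR=S RL=S RR=W
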